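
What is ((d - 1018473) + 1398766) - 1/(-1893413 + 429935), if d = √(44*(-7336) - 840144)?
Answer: 556550439055/1463478 + 4*I*√72683 ≈ 3.8029e+5 + 1078.4*I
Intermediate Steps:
d = 4*I*√72683 (d = √(-322784 - 840144) = √(-1162928) = 4*I*√72683 ≈ 1078.4*I)
((d - 1018473) + 1398766) - 1/(-1893413 + 429935) = ((4*I*√72683 - 1018473) + 1398766) - 1/(-1893413 + 429935) = ((-1018473 + 4*I*√72683) + 1398766) - 1/(-1463478) = (380293 + 4*I*√72683) - 1*(-1/1463478) = (380293 + 4*I*√72683) + 1/1463478 = 556550439055/1463478 + 4*I*√72683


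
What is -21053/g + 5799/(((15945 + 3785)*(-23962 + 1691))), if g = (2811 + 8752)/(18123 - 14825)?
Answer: -30509243976636857/5080861175290 ≈ -6004.7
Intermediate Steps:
g = 11563/3298 ≈ 3.5061
-21053/g + 5799/(((15945 + 3785)*(-23962 + 1691))) = -21053/11563/3298 + 5799/(((15945 + 3785)*(-23962 + 1691))) = -21053*3298/11563 + 5799/((19730*(-22271))) = -69432794/11563 + 5799/(-439406830) = -69432794/11563 + 5799*(-1/439406830) = -69432794/11563 - 5799/439406830 = -30509243976636857/5080861175290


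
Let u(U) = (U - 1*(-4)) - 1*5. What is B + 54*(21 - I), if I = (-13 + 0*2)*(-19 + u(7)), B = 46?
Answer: -7946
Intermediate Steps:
u(U) = -1 + U (u(U) = (U + 4) - 5 = (4 + U) - 5 = -1 + U)
I = 169 (I = (-13 + 0*2)*(-19 + (-1 + 7)) = (-13 + 0)*(-19 + 6) = -13*(-13) = 169)
B + 54*(21 - I) = 46 + 54*(21 - 1*169) = 46 + 54*(21 - 169) = 46 + 54*(-148) = 46 - 7992 = -7946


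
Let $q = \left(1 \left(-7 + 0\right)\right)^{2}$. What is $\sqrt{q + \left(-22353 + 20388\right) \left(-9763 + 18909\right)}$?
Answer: $i \sqrt{17971841} \approx 4239.3 i$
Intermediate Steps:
$q = 49$ ($q = \left(1 \left(-7\right)\right)^{2} = \left(-7\right)^{2} = 49$)
$\sqrt{q + \left(-22353 + 20388\right) \left(-9763 + 18909\right)} = \sqrt{49 + \left(-22353 + 20388\right) \left(-9763 + 18909\right)} = \sqrt{49 - 17971890} = \sqrt{-17971841} = i \sqrt{17971841}$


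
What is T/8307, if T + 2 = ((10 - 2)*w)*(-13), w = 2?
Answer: -70/2769 ≈ -0.025280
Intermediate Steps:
T = -210 (T = -2 + ((10 - 2)*2)*(-13) = -2 + (8*2)*(-13) = -2 + 16*(-13) = -2 - 208 = -210)
T/8307 = -210/8307 = -210*1/8307 = -70/2769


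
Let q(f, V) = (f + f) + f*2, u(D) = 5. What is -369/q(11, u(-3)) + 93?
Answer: 3723/44 ≈ 84.614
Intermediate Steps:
q(f, V) = 4*f (q(f, V) = 2*f + 2*f = 4*f)
-369/q(11, u(-3)) + 93 = -369/(4*11) + 93 = -369/44 + 93 = 3723/44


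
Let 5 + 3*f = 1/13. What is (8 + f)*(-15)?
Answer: -1240/13 ≈ -95.385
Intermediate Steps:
f = -64/39 (f = -5/3 + (1/3)/13 = -5/3 + (1/3)*(1/13) = -5/3 + 1/39 = -64/39 ≈ -1.6410)
(8 + f)*(-15) = (8 - 64/39)*(-15) = (248/39)*(-15) = -1240/13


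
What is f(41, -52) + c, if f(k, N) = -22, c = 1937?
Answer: 1915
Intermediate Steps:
f(41, -52) + c = -22 + 1937 = 1915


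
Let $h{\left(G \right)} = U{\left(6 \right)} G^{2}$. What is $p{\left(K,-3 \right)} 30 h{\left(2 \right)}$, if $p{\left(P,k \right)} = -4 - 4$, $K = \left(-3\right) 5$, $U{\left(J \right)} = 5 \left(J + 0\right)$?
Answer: $-28800$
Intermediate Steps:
$U{\left(J \right)} = 5 J$
$h{\left(G \right)} = 30 G^{2}$ ($h{\left(G \right)} = 5 \cdot 6 G^{2} = 30 G^{2}$)
$K = -15$
$p{\left(P,k \right)} = -8$ ($p{\left(P,k \right)} = -4 - 4 = -8$)
$p{\left(K,-3 \right)} 30 h{\left(2 \right)} = \left(-8\right) 30 \cdot 30 \cdot 2^{2} = - 240 \cdot 30 \cdot 4 = \left(-240\right) 120 = -28800$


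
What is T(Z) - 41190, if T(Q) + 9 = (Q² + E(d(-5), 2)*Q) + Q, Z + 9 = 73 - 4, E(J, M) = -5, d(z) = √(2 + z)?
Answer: -37839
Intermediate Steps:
Z = 60 (Z = -9 + (73 - 4) = -9 + 69 = 60)
T(Q) = -9 + Q² - 4*Q (T(Q) = -9 + ((Q² - 5*Q) + Q) = -9 + (Q² - 4*Q) = -9 + Q² - 4*Q)
T(Z) - 41190 = (-9 + 60² - 4*60) - 41190 = (-9 + 3600 - 240) - 41190 = 3351 - 41190 = -37839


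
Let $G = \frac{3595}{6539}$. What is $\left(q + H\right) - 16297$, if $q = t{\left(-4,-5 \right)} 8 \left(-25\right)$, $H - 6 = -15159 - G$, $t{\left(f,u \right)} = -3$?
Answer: $- \frac{201731745}{6539} \approx -30851.0$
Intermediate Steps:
$G = \frac{3595}{6539}$ ($G = 3595 \cdot \frac{1}{6539} = \frac{3595}{6539} \approx 0.54978$)
$H = - \frac{99089062}{6539}$ ($H = 6 - \frac{99128296}{6539} = - \frac{99089062}{6539} \approx -15154.0$)
$q = 600$ ($q = \left(-3\right) 8 \left(-25\right) = \left(-24\right) \left(-25\right) = 600$)
$\left(q + H\right) - 16297 = \left(600 - \frac{99089062}{6539}\right) - 16297 = - \frac{95165662}{6539} - 16297 = - \frac{201731745}{6539}$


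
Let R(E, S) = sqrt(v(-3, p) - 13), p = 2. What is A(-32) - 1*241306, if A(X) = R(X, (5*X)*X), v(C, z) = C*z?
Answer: -241306 + I*sqrt(19) ≈ -2.4131e+5 + 4.3589*I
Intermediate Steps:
R(E, S) = I*sqrt(19) (R(E, S) = sqrt(-3*2 - 13) = sqrt(-6 - 13) = sqrt(-19) = I*sqrt(19))
A(X) = I*sqrt(19)
A(-32) - 1*241306 = I*sqrt(19) - 1*241306 = I*sqrt(19) - 241306 = -241306 + I*sqrt(19)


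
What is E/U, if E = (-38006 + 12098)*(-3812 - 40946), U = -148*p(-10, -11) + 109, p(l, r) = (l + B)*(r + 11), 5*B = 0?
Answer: 1159590264/109 ≈ 1.0638e+7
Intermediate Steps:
B = 0 (B = (⅕)*0 = 0)
p(l, r) = l*(11 + r) (p(l, r) = (l + 0)*(r + 11) = l*(11 + r))
U = 109 (U = -(-1480)*(11 - 11) + 109 = -(-1480)*0 + 109 = -148*0 + 109 = 0 + 109 = 109)
E = 1159590264 (E = -25908*(-44758) = 1159590264)
E/U = 1159590264/109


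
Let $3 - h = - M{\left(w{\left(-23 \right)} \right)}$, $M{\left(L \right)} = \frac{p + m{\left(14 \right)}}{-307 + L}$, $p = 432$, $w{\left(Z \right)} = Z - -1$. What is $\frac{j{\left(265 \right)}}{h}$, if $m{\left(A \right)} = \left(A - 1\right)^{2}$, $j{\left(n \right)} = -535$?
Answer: $- \frac{176015}{386} \approx -456.0$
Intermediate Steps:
$w{\left(Z \right)} = 1 + Z$ ($w{\left(Z \right)} = Z + 1 = 1 + Z$)
$m{\left(A \right)} = \left(-1 + A\right)^{2}$
$M{\left(L \right)} = \frac{601}{-307 + L}$ ($M{\left(L \right)} = \frac{432 + \left(-1 + 14\right)^{2}}{-307 + L} = \frac{432 + 13^{2}}{-307 + L} = \frac{432 + 169}{-307 + L} = \frac{601}{-307 + L}$)
$h = \frac{386}{329}$ ($h = 3 - - \frac{601}{-307 + \left(1 - 23\right)} = 3 - - \frac{601}{-307 - 22} = 3 - - \frac{601}{-329} = 3 - - \frac{601 \left(-1\right)}{329} = 3 - \left(-1\right) \left(- \frac{601}{329}\right) = 3 - \frac{601}{329} = \frac{386}{329} \approx 1.1733$)
$\frac{j{\left(265 \right)}}{h} = - \frac{535}{\frac{386}{329}} = \left(-535\right) \frac{329}{386} = - \frac{176015}{386}$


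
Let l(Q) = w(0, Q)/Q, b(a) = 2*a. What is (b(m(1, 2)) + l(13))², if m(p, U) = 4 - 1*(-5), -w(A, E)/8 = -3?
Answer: 66564/169 ≈ 393.87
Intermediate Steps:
w(A, E) = 24 (w(A, E) = -8*(-3) = 24)
m(p, U) = 9 (m(p, U) = 4 + 5 = 9)
l(Q) = 24/Q
(b(m(1, 2)) + l(13))² = (2*9 + 24/13)² = (18 + 24*(1/13))² = (18 + 24/13)² = (258/13)² = 66564/169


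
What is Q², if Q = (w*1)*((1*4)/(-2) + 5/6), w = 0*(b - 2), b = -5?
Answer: 0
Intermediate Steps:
w = 0 (w = 0*(-5 - 2) = 0*(-7) = 0)
Q = 0 (Q = (0*1)*((1*4)/(-2) + 5/6) = 0*(4*(-½) + 5*(⅙)) = 0*(-2 + ⅚) = 0*(-7/6) = 0)
Q² = 0² = 0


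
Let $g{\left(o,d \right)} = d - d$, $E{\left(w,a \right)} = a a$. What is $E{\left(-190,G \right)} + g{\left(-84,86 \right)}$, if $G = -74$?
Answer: $5476$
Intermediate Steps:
$E{\left(w,a \right)} = a^{2}$
$g{\left(o,d \right)} = 0$
$E{\left(-190,G \right)} + g{\left(-84,86 \right)} = \left(-74\right)^{2} + 0 = 5476 + 0 = 5476$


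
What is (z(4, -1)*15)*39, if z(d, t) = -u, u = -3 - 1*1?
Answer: 2340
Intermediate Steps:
u = -4 (u = -3 - 1 = -4)
z(d, t) = 4 (z(d, t) = -1*(-4) = 4)
(z(4, -1)*15)*39 = (4*15)*39 = 60*39 = 2340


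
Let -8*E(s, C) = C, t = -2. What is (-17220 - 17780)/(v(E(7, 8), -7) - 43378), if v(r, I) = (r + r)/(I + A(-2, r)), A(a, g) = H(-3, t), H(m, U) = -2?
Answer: 1575/1952 ≈ 0.80686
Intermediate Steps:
E(s, C) = -C/8
A(a, g) = -2
v(r, I) = 2*r/(-2 + I) (v(r, I) = (r + r)/(I - 2) = (2*r)/(-2 + I) = 2*r/(-2 + I))
(-17220 - 17780)/(v(E(7, 8), -7) - 43378) = (-17220 - 17780)/(2*(-⅛*8)/(-2 - 7) - 43378) = -35000/(2*(-1)/(-9) - 43378) = -35000/(2*(-1)*(-⅑) - 43378) = -35000/(2/9 - 43378) = -35000/(-390400/9) = -35000*(-9/390400) = 1575/1952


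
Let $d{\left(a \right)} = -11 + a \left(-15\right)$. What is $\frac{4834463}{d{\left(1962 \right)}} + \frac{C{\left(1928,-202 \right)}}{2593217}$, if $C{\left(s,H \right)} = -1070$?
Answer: $- \frac{12536843139341}{76346901697} \approx -164.21$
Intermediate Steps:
$d{\left(a \right)} = -11 - 15 a$
$\frac{4834463}{d{\left(1962 \right)}} + \frac{C{\left(1928,-202 \right)}}{2593217} = \frac{4834463}{-11 - 29430} - \frac{1070}{2593217} = \frac{4834463}{-29441} - \frac{1070}{2593217} = 4834463 \left(- \frac{1}{29441}\right) - \frac{1070}{2593217} = - \frac{4834463}{29441} - \frac{1070}{2593217} = - \frac{12536843139341}{76346901697}$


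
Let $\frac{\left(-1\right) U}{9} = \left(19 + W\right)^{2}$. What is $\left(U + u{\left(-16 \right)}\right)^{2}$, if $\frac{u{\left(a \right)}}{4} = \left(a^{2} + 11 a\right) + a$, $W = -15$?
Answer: $12544$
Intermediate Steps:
$u{\left(a \right)} = 4 a^{2} + 48 a$ ($u{\left(a \right)} = 4 \left(\left(a^{2} + 11 a\right) + a\right) = 4 \left(a^{2} + 12 a\right) = 4 a^{2} + 48 a$)
$U = -144$ ($U = - 9 \left(19 - 15\right)^{2} = - 9 \cdot 4^{2} = \left(-9\right) 16 = -144$)
$\left(U + u{\left(-16 \right)}\right)^{2} = \left(-144 + 4 \left(-16\right) \left(12 - 16\right)\right)^{2} = \left(-144 + 4 \left(-16\right) \left(-4\right)\right)^{2} = \left(-144 + 256\right)^{2} = 112^{2} = 12544$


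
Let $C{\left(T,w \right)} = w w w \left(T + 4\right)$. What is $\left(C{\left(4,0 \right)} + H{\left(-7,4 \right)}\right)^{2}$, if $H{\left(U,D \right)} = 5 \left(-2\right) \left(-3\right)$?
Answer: $900$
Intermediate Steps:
$H{\left(U,D \right)} = 30$ ($H{\left(U,D \right)} = \left(-10\right) \left(-3\right) = 30$)
$C{\left(T,w \right)} = w^{3} \left(4 + T\right)$ ($C{\left(T,w \right)} = w^{2} w \left(4 + T\right) = w^{3} \left(4 + T\right)$)
$\left(C{\left(4,0 \right)} + H{\left(-7,4 \right)}\right)^{2} = \left(0^{3} \left(4 + 4\right) + 30\right)^{2} = \left(0 \cdot 8 + 30\right)^{2} = \left(0 + 30\right)^{2} = 30^{2} = 900$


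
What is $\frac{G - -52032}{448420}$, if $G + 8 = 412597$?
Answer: $\frac{464621}{448420} \approx 1.0361$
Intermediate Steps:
$G = 412589$ ($G = -8 + 412597 = 412589$)
$\frac{G - -52032}{448420} = \frac{412589 - -52032}{448420} = \left(412589 + 52032\right) \frac{1}{448420} = 464621 \cdot \frac{1}{448420} = \frac{464621}{448420}$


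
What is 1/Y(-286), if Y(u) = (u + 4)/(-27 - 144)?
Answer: 57/94 ≈ 0.60638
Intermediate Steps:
Y(u) = -4/171 - u/171 (Y(u) = (4 + u)/(-171) = (4 + u)*(-1/171) = -4/171 - u/171)
1/Y(-286) = 1/(-4/171 - 1/171*(-286)) = 1/(-4/171 + 286/171) = 1/(94/57) = 57/94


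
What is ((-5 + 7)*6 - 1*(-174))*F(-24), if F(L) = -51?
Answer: -9486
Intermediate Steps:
((-5 + 7)*6 - 1*(-174))*F(-24) = ((-5 + 7)*6 - 1*(-174))*(-51) = (2*6 + 174)*(-51) = (12 + 174)*(-51) = 186*(-51) = -9486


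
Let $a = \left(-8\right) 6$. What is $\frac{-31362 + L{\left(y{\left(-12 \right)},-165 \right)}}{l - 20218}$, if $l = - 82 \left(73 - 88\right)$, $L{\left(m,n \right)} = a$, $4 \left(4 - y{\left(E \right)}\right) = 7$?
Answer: $\frac{15705}{9494} \approx 1.6542$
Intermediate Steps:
$y{\left(E \right)} = \frac{9}{4}$ ($y{\left(E \right)} = 4 - \frac{7}{4} = \frac{9}{4}$)
$a = -48$
$L{\left(m,n \right)} = -48$
$l = 1230$ ($l = \left(-82\right) \left(-15\right) = 1230$)
$\frac{-31362 + L{\left(y{\left(-12 \right)},-165 \right)}}{l - 20218} = \frac{-31362 - 48}{1230 - 20218} = - \frac{31410}{-18988} = \left(-31410\right) \left(- \frac{1}{18988}\right) = \frac{15705}{9494}$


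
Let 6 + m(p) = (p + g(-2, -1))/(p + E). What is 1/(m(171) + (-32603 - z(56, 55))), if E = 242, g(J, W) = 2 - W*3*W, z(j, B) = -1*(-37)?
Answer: -413/13482628 ≈ -3.0632e-5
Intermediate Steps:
z(j, B) = 37
g(J, W) = 2 - 3*W² (g(J, W) = 2 - 3*W*W = 2 - 3*W²)
m(p) = -6 + (-1 + p)/(242 + p) (m(p) = -6 + (p + (2 - 3*(-1)²))/(p + 242) = -6 + (p + (2 - 3*1))/(242 + p) = -6 + (p + (2 - 3))/(242 + p) = -6 + (p - 1)/(242 + p) = -6 + (-1 + p)/(242 + p))
1/(m(171) + (-32603 - z(56, 55))) = 1/((-1453 - 5*171)/(242 + 171) + (-32603 - 1*37)) = 1/((-1453 - 855)/413 + (-32603 - 37)) = 1/((1/413)*(-2308) - 32640) = 1/(-2308/413 - 32640) = 1/(-13482628/413) = -413/13482628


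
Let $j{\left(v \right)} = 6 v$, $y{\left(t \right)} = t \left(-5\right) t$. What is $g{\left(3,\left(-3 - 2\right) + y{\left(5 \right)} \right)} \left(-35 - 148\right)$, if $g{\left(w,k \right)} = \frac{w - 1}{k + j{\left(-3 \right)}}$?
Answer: $\frac{183}{74} \approx 2.473$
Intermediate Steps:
$y{\left(t \right)} = - 5 t^{2}$ ($y{\left(t \right)} = - 5 t t = - 5 t^{2}$)
$g{\left(w,k \right)} = \frac{-1 + w}{-18 + k}$ ($g{\left(w,k \right)} = \frac{w - 1}{k + 6 \left(-3\right)} = \frac{-1 + w}{k - 18} = \frac{-1 + w}{-18 + k}$)
$g{\left(3,\left(-3 - 2\right) + y{\left(5 \right)} \right)} \left(-35 - 148\right) = \frac{-1 + 3}{-18 - \left(5 + 5 \cdot 5^{2}\right)} \left(-35 - 148\right) = \frac{1}{-18 - 130} \cdot 2 \left(-183\right) = \frac{1}{-148} \cdot 2 \left(-183\right) = \left(- \frac{1}{148}\right) 2 \left(-183\right) = \left(- \frac{1}{74}\right) \left(-183\right) = \frac{183}{74}$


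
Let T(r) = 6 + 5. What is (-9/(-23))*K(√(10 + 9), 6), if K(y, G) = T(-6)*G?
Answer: 594/23 ≈ 25.826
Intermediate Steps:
T(r) = 11
K(y, G) = 11*G
(-9/(-23))*K(√(10 + 9), 6) = (-9/(-23))*(11*6) = -9*(-1/23)*66 = (9/23)*66 = 594/23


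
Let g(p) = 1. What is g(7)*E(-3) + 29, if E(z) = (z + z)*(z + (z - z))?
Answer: 47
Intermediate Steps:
E(z) = 2*z² (E(z) = (2*z)*(z + 0) = (2*z)*z = 2*z²)
g(7)*E(-3) + 29 = 1*(2*(-3)²) + 29 = 1*(2*9) + 29 = 1*18 + 29 = 18 + 29 = 47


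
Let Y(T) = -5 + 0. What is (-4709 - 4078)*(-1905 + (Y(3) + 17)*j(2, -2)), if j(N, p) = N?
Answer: 16528347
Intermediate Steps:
Y(T) = -5
(-4709 - 4078)*(-1905 + (Y(3) + 17)*j(2, -2)) = (-4709 - 4078)*(-1905 + (-5 + 17)*2) = -8787*(-1905 + 12*2) = -8787*(-1905 + 24) = -8787*(-1881) = 16528347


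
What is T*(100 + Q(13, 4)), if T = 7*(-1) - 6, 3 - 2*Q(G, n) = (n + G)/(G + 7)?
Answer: -52559/40 ≈ -1314.0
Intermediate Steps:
Q(G, n) = 3/2 - (G + n)/(2*(7 + G)) (Q(G, n) = 3/2 - (n + G)/(2*(G + 7)) = 3/2 - (G + n)/(2*(7 + G)))
T = -13 (T = -7 - 6 = -13)
T*(100 + Q(13, 4)) = -13*(100 + (21 - 1*4 + 2*13)/(2*(7 + 13))) = -13*(100 + (½)*(21 - 4 + 26)/20) = -13*(100 + (½)*(1/20)*43) = -13*(100 + 43/40) = -13*4043/40 = -52559/40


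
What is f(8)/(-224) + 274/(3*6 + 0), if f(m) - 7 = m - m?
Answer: 4375/288 ≈ 15.191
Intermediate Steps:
f(m) = 7 (f(m) = 7 + (m - m) = 7 + 0 = 7)
f(8)/(-224) + 274/(3*6 + 0) = 7/(-224) + 274/(3*6 + 0) = 7*(-1/224) + 274/(18 + 0) = -1/32 + 274/18 = -1/32 + 274*(1/18) = -1/32 + 137/9 = 4375/288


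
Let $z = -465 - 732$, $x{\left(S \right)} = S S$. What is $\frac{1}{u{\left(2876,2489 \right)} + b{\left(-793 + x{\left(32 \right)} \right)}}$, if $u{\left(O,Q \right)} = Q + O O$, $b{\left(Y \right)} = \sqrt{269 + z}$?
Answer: $\frac{8273865}{68456842039153} - \frac{4 i \sqrt{58}}{68456842039153} \approx 1.2086 \cdot 10^{-7} - 4.45 \cdot 10^{-13} i$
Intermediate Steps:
$x{\left(S \right)} = S^{2}$
$z = -1197$ ($z = -465 - 732 = -1197$)
$b{\left(Y \right)} = 4 i \sqrt{58}$ ($b{\left(Y \right)} = \sqrt{269 - 1197} = \sqrt{-928} = 4 i \sqrt{58}$)
$u{\left(O,Q \right)} = Q + O^{2}$
$\frac{1}{u{\left(2876,2489 \right)} + b{\left(-793 + x{\left(32 \right)} \right)}} = \frac{1}{\left(2489 + 2876^{2}\right) + 4 i \sqrt{58}} = \frac{1}{\left(2489 + 8271376\right) + 4 i \sqrt{58}} = \frac{1}{8273865 + 4 i \sqrt{58}}$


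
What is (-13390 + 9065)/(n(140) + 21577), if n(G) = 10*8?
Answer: -4325/21657 ≈ -0.19970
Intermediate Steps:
n(G) = 80
(-13390 + 9065)/(n(140) + 21577) = (-13390 + 9065)/(80 + 21577) = -4325/21657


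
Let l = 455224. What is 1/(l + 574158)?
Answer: 1/1029382 ≈ 9.7146e-7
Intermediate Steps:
1/(l + 574158) = 1/(455224 + 574158) = 1/1029382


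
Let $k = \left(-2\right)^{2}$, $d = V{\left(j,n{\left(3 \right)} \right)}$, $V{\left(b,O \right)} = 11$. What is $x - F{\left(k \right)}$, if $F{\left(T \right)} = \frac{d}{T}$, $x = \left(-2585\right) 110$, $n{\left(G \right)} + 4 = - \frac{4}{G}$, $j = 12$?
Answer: $- \frac{1137411}{4} \approx -2.8435 \cdot 10^{5}$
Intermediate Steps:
$n{\left(G \right)} = -4 - \frac{4}{G}$
$d = 11$
$x = -284350$
$k = 4$
$F{\left(T \right)} = \frac{11}{T}$
$x - F{\left(k \right)} = -284350 - \frac{11}{4} = - \frac{1137411}{4}$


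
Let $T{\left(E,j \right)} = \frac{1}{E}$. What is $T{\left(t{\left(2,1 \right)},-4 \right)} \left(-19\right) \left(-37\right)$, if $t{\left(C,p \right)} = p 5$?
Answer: $\frac{703}{5} \approx 140.6$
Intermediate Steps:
$t{\left(C,p \right)} = 5 p$
$T{\left(t{\left(2,1 \right)},-4 \right)} \left(-19\right) \left(-37\right) = \frac{1}{5 \cdot 1} \left(-19\right) \left(-37\right) = \frac{1}{5} \left(-19\right) \left(-37\right) = \left(- \frac{19}{5}\right) \left(-37\right) = \frac{703}{5}$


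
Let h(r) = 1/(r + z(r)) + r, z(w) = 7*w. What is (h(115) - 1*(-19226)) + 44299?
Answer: 58548801/920 ≈ 63640.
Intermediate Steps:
h(r) = r + 1/(8*r) (h(r) = 1/(r + 7*r) + r = 1/(8*r) + r = r + 1/(8*r))
(h(115) - 1*(-19226)) + 44299 = ((115 + (1/8)/115) - 1*(-19226)) + 44299 = ((115 + (1/8)*(1/115)) + 19226) + 44299 = ((115 + 1/920) + 19226) + 44299 = (105801/920 + 19226) + 44299 = 17793721/920 + 44299 = 58548801/920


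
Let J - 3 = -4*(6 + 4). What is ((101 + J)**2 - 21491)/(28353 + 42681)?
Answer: -17395/71034 ≈ -0.24488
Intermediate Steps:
J = -37 (J = 3 - 4*(6 + 4) = 3 - 4*10 = 3 - 40 = -37)
((101 + J)**2 - 21491)/(28353 + 42681) = ((101 - 37)**2 - 21491)/(28353 + 42681) = (64**2 - 21491)/71034 = (4096 - 21491)*(1/71034) = -17395*1/71034 = -17395/71034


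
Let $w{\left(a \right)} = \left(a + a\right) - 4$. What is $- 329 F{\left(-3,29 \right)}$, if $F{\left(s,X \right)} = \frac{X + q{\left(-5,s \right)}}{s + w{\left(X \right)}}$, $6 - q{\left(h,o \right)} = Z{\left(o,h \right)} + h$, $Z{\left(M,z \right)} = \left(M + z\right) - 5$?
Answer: $- \frac{17437}{51} \approx -341.9$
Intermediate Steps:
$Z{\left(M,z \right)} = -5 + M + z$
$w{\left(a \right)} = -4 + 2 a$ ($w{\left(a \right)} = 2 a - 4 = -4 + 2 a$)
$q{\left(h,o \right)} = 11 - o - 2 h$ ($q{\left(h,o \right)} = 6 - \left(\left(-5 + o + h\right) + h\right) = 6 - \left(\left(-5 + h + o\right) + h\right) = 6 - \left(-5 + o + 2 h\right) = 11 - o - 2 h$)
$F{\left(s,X \right)} = \frac{21 + X - s}{-4 + s + 2 X}$ ($F{\left(s,X \right)} = \frac{X - \left(-21 + s\right)}{s + \left(-4 + 2 X\right)} = \frac{X + \left(11 - s + 10\right)}{-4 + s + 2 X} = \frac{X - \left(-21 + s\right)}{-4 + s + 2 X} = \frac{21 + X - s}{-4 + s + 2 X}$)
$- 329 F{\left(-3,29 \right)} = - 329 \frac{21 + 29 - -3}{-4 - 3 + 2 \cdot 29} = - 329 \frac{21 + 29 + 3}{-4 - 3 + 58} = - 329 \cdot \frac{1}{51} \cdot 53 = \left(-329\right) \frac{53}{51} = - \frac{17437}{51}$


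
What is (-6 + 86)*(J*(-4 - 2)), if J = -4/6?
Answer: 320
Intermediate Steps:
J = -⅔ (J = -4*⅙ = -⅔ ≈ -0.66667)
(-6 + 86)*(J*(-4 - 2)) = (-6 + 86)*(-2*(-4 - 2)/3) = 80*(-⅔*(-6)) = 80*4 = 320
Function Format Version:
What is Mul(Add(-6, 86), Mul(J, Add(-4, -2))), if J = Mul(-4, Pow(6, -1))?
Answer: 320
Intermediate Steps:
J = Rational(-2, 3) (J = Mul(-4, Rational(1, 6)) = Rational(-2, 3) ≈ -0.66667)
Mul(Add(-6, 86), Mul(J, Add(-4, -2))) = Mul(Add(-6, 86), Mul(Rational(-2, 3), Add(-4, -2))) = Mul(80, Mul(Rational(-2, 3), -6)) = Mul(80, 4) = 320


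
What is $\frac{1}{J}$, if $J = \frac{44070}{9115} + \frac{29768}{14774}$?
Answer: $\frac{13466501}{92242550} \approx 0.14599$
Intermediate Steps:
$J = \frac{92242550}{13466501}$ ($J = 44070 \cdot \frac{1}{9115} + 29768 \cdot \frac{1}{14774} = \frac{8814}{1823} + \frac{14884}{7387} = \frac{92242550}{13466501} \approx 6.8498$)
$\frac{1}{J} = \frac{1}{\frac{92242550}{13466501}} = \frac{13466501}{92242550}$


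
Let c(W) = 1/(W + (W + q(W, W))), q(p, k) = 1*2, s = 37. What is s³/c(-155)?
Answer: -15601124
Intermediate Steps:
q(p, k) = 2
c(W) = 1/(2 + 2*W) (c(W) = 1/(W + (W + 2)) = 1/(W + (2 + W)) = 1/(2 + 2*W))
s³/c(-155) = 37³/((1/(2*(1 - 155)))) = 50653/(((½)/(-154))) = 50653/(((½)*(-1/154))) = 50653/(-1/308) = 50653*(-308) = -15601124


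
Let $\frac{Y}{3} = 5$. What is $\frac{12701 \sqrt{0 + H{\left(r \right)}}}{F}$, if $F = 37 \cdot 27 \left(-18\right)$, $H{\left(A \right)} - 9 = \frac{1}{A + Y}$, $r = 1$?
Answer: $- \frac{12701 \sqrt{145}}{71928} \approx -2.1263$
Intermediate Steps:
$Y = 15$ ($Y = 3 \cdot 5 = 15$)
$H{\left(A \right)} = 9 + \frac{1}{15 + A}$ ($H{\left(A \right)} = 9 + \frac{1}{A + 15} = 9 + \frac{1}{15 + A}$)
$F = -17982$ ($F = 999 \left(-18\right) = -17982$)
$\frac{12701 \sqrt{0 + H{\left(r \right)}}}{F} = \frac{12701 \sqrt{0 + \frac{136 + 9 \cdot 1}{15 + 1}}}{-17982} = 12701 \sqrt{0 + \frac{136 + 9}{16}} \left(- \frac{1}{17982}\right) = 12701 \sqrt{0 + \frac{1}{16} \cdot 145} \left(- \frac{1}{17982}\right) = 12701 \sqrt{0 + \frac{145}{16}} \left(- \frac{1}{17982}\right) = 12701 \sqrt{\frac{145}{16}} \left(- \frac{1}{17982}\right) = 12701 \frac{\sqrt{145}}{4} \left(- \frac{1}{17982}\right) = \frac{12701 \sqrt{145}}{4} \left(- \frac{1}{17982}\right) = - \frac{12701 \sqrt{145}}{71928}$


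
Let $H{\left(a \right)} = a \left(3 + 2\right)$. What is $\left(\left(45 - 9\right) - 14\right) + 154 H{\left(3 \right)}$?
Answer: $2332$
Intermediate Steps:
$H{\left(a \right)} = 5 a$ ($H{\left(a \right)} = a 5 = 5 a$)
$\left(\left(45 - 9\right) - 14\right) + 154 H{\left(3 \right)} = \left(\left(45 - 9\right) - 14\right) + 154 \cdot 5 \cdot 3 = \left(36 - 14\right) + 154 \cdot 15 = 22 + 2310 = 2332$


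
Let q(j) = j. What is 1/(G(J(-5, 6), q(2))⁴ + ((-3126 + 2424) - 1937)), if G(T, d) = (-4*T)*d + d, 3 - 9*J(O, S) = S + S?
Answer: 1/7361 ≈ 0.00013585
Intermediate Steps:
J(O, S) = ⅓ - 2*S/9 (J(O, S) = ⅓ - (S + S)/9 = ⅓ - 2*S/9)
G(T, d) = d - 4*T*d (G(T, d) = -4*T*d + d = d - 4*T*d)
1/(G(J(-5, 6), q(2))⁴ + ((-3126 + 2424) - 1937)) = 1/((2*(1 - 4*(⅓ - 2/9*6)))⁴ + ((-3126 + 2424) - 1937)) = 1/((2*(1 - 4*(⅓ - 4/3)))⁴ + (-702 - 1937)) = 1/((2*(1 - 4*(-1)))⁴ - 2639) = 1/((2*(1 + 4))⁴ - 2639) = 1/((2*5)⁴ - 2639) = 1/(10⁴ - 2639) = 1/(10000 - 2639) = 1/7361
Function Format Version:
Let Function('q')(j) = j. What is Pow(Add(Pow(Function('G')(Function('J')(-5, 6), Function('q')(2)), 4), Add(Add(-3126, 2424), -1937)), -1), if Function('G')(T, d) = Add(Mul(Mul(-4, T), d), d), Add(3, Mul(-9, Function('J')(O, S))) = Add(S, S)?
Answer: Rational(1, 7361) ≈ 0.00013585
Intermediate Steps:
Function('J')(O, S) = Add(Rational(1, 3), Mul(Rational(-2, 9), S)) (Function('J')(O, S) = Add(Rational(1, 3), Mul(Rational(-1, 9), Add(S, S))) = Add(Rational(1, 3), Mul(Rational(-1, 9), Mul(2, S))) = Add(Rational(1, 3), Mul(Rational(-2, 9), S)))
Function('G')(T, d) = Add(d, Mul(-4, T, d)) (Function('G')(T, d) = Add(Mul(-4, T, d), d) = Add(d, Mul(-4, T, d)))
Pow(Add(Pow(Function('G')(Function('J')(-5, 6), Function('q')(2)), 4), Add(Add(-3126, 2424), -1937)), -1) = Pow(Add(Pow(Mul(2, Add(1, Mul(-4, Add(Rational(1, 3), Mul(Rational(-2, 9), 6))))), 4), Add(Add(-3126, 2424), -1937)), -1) = Pow(Add(Pow(Mul(2, Add(1, Mul(-4, Add(Rational(1, 3), Rational(-4, 3))))), 4), Add(-702, -1937)), -1) = Pow(Add(Pow(Mul(2, Add(1, Mul(-4, -1))), 4), -2639), -1) = Pow(Add(Pow(Mul(2, Add(1, 4)), 4), -2639), -1) = Pow(Add(Pow(Mul(2, 5), 4), -2639), -1) = Pow(Add(Pow(10, 4), -2639), -1) = Pow(Add(10000, -2639), -1) = Pow(7361, -1) = Rational(1, 7361)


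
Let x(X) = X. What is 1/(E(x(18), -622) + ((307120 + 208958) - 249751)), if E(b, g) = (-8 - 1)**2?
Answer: 1/266408 ≈ 3.7536e-6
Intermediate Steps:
E(b, g) = 81 (E(b, g) = (-9)**2 = 81)
1/(E(x(18), -622) + ((307120 + 208958) - 249751)) = 1/(81 + ((307120 + 208958) - 249751)) = 1/(81 + (516078 - 249751)) = 1/(81 + 266327) = 1/266408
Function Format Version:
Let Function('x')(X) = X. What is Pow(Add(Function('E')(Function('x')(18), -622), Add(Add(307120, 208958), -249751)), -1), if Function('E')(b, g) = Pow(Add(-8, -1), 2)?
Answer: Rational(1, 266408) ≈ 3.7536e-6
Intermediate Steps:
Function('E')(b, g) = 81 (Function('E')(b, g) = Pow(-9, 2) = 81)
Pow(Add(Function('E')(Function('x')(18), -622), Add(Add(307120, 208958), -249751)), -1) = Pow(Add(81, Add(Add(307120, 208958), -249751)), -1) = Pow(Add(81, Add(516078, -249751)), -1) = Pow(Add(81, 266327), -1) = Pow(266408, -1) = Rational(1, 266408)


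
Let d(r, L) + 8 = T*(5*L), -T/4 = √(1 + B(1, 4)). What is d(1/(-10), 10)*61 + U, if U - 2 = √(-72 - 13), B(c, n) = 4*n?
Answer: -486 - 12200*√17 + I*√85 ≈ -50788.0 + 9.2195*I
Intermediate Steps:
U = 2 + I*√85 (U = 2 + √(-72 - 13) = 2 + √(-85) = 2 + I*√85 ≈ 2.0 + 9.2195*I)
T = -4*√17 (T = -4*√(1 + 4*4) = -4*√(1 + 16) = -4*√17 ≈ -16.492)
d(r, L) = -8 - 20*L*√17 (d(r, L) = -8 + (-4*√17)*(5*L) = -8 - 20*L*√17)
d(1/(-10), 10)*61 + U = (-8 - 20*10*√17)*61 + (2 + I*√85) = (-8 - 200*√17)*61 + (2 + I*√85) = (-488 - 12200*√17) + (2 + I*√85) = -486 - 12200*√17 + I*√85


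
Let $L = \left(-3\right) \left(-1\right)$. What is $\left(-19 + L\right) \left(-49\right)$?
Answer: $784$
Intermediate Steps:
$L = 3$
$\left(-19 + L\right) \left(-49\right) = \left(-19 + 3\right) \left(-49\right) = \left(-16\right) \left(-49\right) = 784$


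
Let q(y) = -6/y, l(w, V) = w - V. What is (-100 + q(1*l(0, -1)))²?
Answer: 11236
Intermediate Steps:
(-100 + q(1*l(0, -1)))² = (-100 - 6/(0 - 1*(-1)))² = (-100 - 6/(0 + 1))² = (-100 - 6/1)² = (-100 - 6*1)² = (-100 - 6)² = (-106)² = 11236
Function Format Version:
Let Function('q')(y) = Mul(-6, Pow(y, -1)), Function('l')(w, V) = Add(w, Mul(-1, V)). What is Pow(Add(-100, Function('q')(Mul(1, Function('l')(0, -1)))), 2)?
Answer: 11236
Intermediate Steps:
Pow(Add(-100, Function('q')(Mul(1, Function('l')(0, -1)))), 2) = Pow(Add(-100, Mul(-6, Pow(Mul(1, Add(0, Mul(-1, -1))), -1))), 2) = Pow(Add(-100, Mul(-6, Pow(Mul(1, Add(0, 1)), -1))), 2) = Pow(Add(-100, Mul(-6, Pow(Mul(1, 1), -1))), 2) = Pow(Add(-100, Mul(-6, Pow(1, -1))), 2) = Pow(Add(-100, Mul(-6, 1)), 2) = Pow(Add(-100, -6), 2) = Pow(-106, 2) = 11236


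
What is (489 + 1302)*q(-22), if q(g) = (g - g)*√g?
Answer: 0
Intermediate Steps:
q(g) = 0 (q(g) = 0*√g = 0)
(489 + 1302)*q(-22) = (489 + 1302)*0 = 1791*0 = 0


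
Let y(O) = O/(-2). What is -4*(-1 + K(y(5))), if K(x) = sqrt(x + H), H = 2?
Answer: 4 - 2*I*sqrt(2) ≈ 4.0 - 2.8284*I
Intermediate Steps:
y(O) = -O/2 (y(O) = O*(-1/2) = -O/2)
K(x) = sqrt(2 + x) (K(x) = sqrt(x + 2) = sqrt(2 + x))
-4*(-1 + K(y(5))) = -4*(-1 + sqrt(2 - 1/2*5)) = -4*(-1 + sqrt(2 - 5/2)) = -4*(-1 + sqrt(-1/2)) = -4*(-1 + I*sqrt(2)/2) = 4 - 2*I*sqrt(2)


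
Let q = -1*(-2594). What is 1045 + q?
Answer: 3639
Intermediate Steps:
q = 2594
1045 + q = 1045 + 2594 = 3639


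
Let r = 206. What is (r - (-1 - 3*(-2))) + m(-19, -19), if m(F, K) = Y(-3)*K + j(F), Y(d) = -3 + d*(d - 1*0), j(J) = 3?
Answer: 90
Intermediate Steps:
Y(d) = -3 + d² (Y(d) = -3 + d*(d + 0) = -3 + d*d = -3 + d²)
m(F, K) = 3 + 6*K (m(F, K) = (-3 + (-3)²)*K + 3 = (-3 + 9)*K + 3 = 6*K + 3 = 3 + 6*K)
(r - (-1 - 3*(-2))) + m(-19, -19) = (206 - (-1 - 3*(-2))) + (3 + 6*(-19)) = (206 - (-1 + 6)) + (3 - 114) = (206 - 1*5) - 111 = (206 - 5) - 111 = 201 - 111 = 90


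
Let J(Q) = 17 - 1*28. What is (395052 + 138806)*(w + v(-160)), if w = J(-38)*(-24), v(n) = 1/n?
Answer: 11274814031/80 ≈ 1.4094e+8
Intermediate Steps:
J(Q) = -11 (J(Q) = 17 - 28 = -11)
w = 264 (w = -11*(-24) = 264)
(395052 + 138806)*(w + v(-160)) = (395052 + 138806)*(264 + 1/(-160)) = 533858*(264 - 1/160) = 533858*(42239/160) = 11274814031/80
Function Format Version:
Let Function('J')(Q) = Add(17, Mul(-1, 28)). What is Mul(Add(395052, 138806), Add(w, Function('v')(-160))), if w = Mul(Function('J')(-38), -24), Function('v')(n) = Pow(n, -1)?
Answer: Rational(11274814031, 80) ≈ 1.4094e+8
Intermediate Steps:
Function('J')(Q) = -11 (Function('J')(Q) = Add(17, -28) = -11)
w = 264 (w = Mul(-11, -24) = 264)
Mul(Add(395052, 138806), Add(w, Function('v')(-160))) = Mul(Add(395052, 138806), Add(264, Pow(-160, -1))) = Mul(533858, Add(264, Rational(-1, 160))) = Mul(533858, Rational(42239, 160)) = Rational(11274814031, 80)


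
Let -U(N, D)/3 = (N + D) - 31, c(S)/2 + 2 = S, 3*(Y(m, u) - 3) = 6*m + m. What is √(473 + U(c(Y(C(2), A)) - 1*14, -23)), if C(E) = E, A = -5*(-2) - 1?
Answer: √643 ≈ 25.357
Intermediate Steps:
A = 9 (A = 10 - 1 = 9)
Y(m, u) = 3 + 7*m/3 (Y(m, u) = 3 + (6*m + m)/3 = 3 + (7*m)/3 = 3 + 7*m/3)
c(S) = -4 + 2*S
U(N, D) = 93 - 3*D - 3*N (U(N, D) = -3*((N + D) - 31) = -3*((D + N) - 31) = -3*(-31 + D + N) = 93 - 3*D - 3*N)
√(473 + U(c(Y(C(2), A)) - 1*14, -23)) = √(473 + (93 - 3*(-23) - 3*((-4 + 2*(3 + (7/3)*2)) - 1*14))) = √(473 + (93 + 69 - 3*((-4 + 2*(3 + 14/3)) - 14))) = √(473 + (93 + 69 - 3*((-4 + 2*(23/3)) - 14))) = √(473 + (93 + 69 - 3*((-4 + 46/3) - 14))) = √(473 + (93 + 69 - 3*(34/3 - 14))) = √(473 + (93 + 69 - 3*(-8/3))) = √(473 + (93 + 69 + 8)) = √(473 + 170) = √643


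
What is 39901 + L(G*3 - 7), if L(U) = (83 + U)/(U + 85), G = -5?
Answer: 2513824/63 ≈ 39902.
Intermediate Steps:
L(U) = (83 + U)/(85 + U)
39901 + L(G*3 - 7) = 39901 + (83 + (-5*3 - 7))/(85 + (-5*3 - 7)) = 39901 + (83 + (-15 - 7))/(85 + (-15 - 7)) = 39901 + (83 - 22)/(85 - 22) = 39901 + 61/63 = 2513824/63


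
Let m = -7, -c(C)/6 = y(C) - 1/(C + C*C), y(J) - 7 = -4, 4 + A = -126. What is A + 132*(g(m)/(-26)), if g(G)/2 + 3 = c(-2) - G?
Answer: -238/13 ≈ -18.308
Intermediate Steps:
A = -130 (A = -4 - 126 = -130)
y(J) = 3 (y(J) = 7 - 4 = 3)
c(C) = -18 + 6/(C + C**2) (c(C) = -6*(3 - 1/(C + C*C)) = -6*(3 - 1/(C + C**2)) = -18 + 6/(C + C**2))
g(G) = -36 - 2*G (g(G) = -6 + 2*(6*(1 - 3*(-2) - 3*(-2)**2)/(-2*(1 - 2)) - G) = -6 + 2*(6*(-1/2)*(1 + 6 - 3*4)/(-1) - G) = -6 + 2*(6*(-1/2)*(-1)*(1 + 6 - 12) - G) = -6 + 2*(6*(-1/2)*(-1)*(-5) - G) = -6 + 2*(-15 - G) = -6 + (-30 - 2*G) = -36 - 2*G)
A + 132*(g(m)/(-26)) = -130 + 132*((-36 - 2*(-7))/(-26)) = -130 + 132*((-36 + 14)*(-1/26)) = -130 + 132*(-22*(-1/26)) = -130 + 132*(11/13) = -130 + 1452/13 = -238/13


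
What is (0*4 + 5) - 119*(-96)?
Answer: 11429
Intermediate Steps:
(0*4 + 5) - 119*(-96) = (0 + 5) + 11424 = 5 + 11424 = 11429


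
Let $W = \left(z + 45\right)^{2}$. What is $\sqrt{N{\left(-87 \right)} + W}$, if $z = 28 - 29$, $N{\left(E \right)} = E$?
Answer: $43$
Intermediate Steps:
$z = -1$ ($z = 28 - 29 = -1$)
$W = 1936$ ($W = \left(-1 + 45\right)^{2} = 44^{2} = 1936$)
$\sqrt{N{\left(-87 \right)} + W} = \sqrt{-87 + 1936} = \sqrt{1849} = 43$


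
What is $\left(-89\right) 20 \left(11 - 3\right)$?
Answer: $-14240$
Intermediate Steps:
$\left(-89\right) 20 \left(11 - 3\right) = \left(-1780\right) 8 = -14240$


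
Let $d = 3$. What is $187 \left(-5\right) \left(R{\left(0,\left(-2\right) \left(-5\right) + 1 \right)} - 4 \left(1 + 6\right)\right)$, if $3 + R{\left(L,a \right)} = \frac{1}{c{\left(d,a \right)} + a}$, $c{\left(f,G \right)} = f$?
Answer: $\frac{404855}{14} \approx 28918.0$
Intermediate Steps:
$R{\left(L,a \right)} = -3 + \frac{1}{3 + a}$
$187 \left(-5\right) \left(R{\left(0,\left(-2\right) \left(-5\right) + 1 \right)} - 4 \left(1 + 6\right)\right) = 187 \left(-5\right) \left(\frac{-8 - 3 \left(\left(-2\right) \left(-5\right) + 1\right)}{3 + \left(\left(-2\right) \left(-5\right) + 1\right)} - 4 \left(1 + 6\right)\right) = - 935 \left(\frac{-8 - 3 \left(10 + 1\right)}{3 + \left(10 + 1\right)} - 28\right) = - 935 \left(\frac{-8 - 33}{3 + 11} - 28\right) = - 935 \left(\frac{-8 - 33}{14} - 28\right) = - 935 \left(\frac{1}{14} \left(-41\right) - 28\right) = - 935 \left(- \frac{41}{14} - 28\right) = \left(-935\right) \left(- \frac{433}{14}\right) = \frac{404855}{14}$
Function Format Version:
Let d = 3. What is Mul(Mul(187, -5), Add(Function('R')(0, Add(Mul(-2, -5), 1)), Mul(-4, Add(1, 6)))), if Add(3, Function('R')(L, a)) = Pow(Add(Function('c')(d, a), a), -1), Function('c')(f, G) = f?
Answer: Rational(404855, 14) ≈ 28918.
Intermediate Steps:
Function('R')(L, a) = Add(-3, Pow(Add(3, a), -1))
Mul(Mul(187, -5), Add(Function('R')(0, Add(Mul(-2, -5), 1)), Mul(-4, Add(1, 6)))) = Mul(Mul(187, -5), Add(Mul(Pow(Add(3, Add(Mul(-2, -5), 1)), -1), Add(-8, Mul(-3, Add(Mul(-2, -5), 1)))), Mul(-4, Add(1, 6)))) = Mul(-935, Add(Mul(Pow(Add(3, Add(10, 1)), -1), Add(-8, Mul(-3, Add(10, 1)))), Mul(-4, 7))) = Mul(-935, Add(Mul(Pow(Add(3, 11), -1), Add(-8, Mul(-3, 11))), -28)) = Mul(-935, Add(Mul(Pow(14, -1), Add(-8, -33)), -28)) = Mul(-935, Add(Mul(Rational(1, 14), -41), -28)) = Mul(-935, Add(Rational(-41, 14), -28)) = Mul(-935, Rational(-433, 14)) = Rational(404855, 14)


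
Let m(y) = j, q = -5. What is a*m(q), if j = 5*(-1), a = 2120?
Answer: -10600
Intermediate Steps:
j = -5
m(y) = -5
a*m(q) = 2120*(-5) = -10600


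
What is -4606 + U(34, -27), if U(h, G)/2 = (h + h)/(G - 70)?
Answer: -446918/97 ≈ -4607.4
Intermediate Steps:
U(h, G) = 4*h/(-70 + G) (U(h, G) = 2*((h + h)/(G - 70)) = 2*((2*h)/(-70 + G)) = 2*(2*h/(-70 + G)) = 4*h/(-70 + G))
-4606 + U(34, -27) = -4606 + 4*34/(-70 - 27) = -4606 + 4*34/(-97) = -4606 + 4*34*(-1/97) = -4606 - 136/97 = -446918/97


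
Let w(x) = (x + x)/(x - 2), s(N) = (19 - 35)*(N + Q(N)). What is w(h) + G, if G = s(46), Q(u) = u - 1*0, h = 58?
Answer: -20579/14 ≈ -1469.9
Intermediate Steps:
Q(u) = u (Q(u) = u + 0 = u)
s(N) = -32*N (s(N) = (19 - 35)*(N + N) = -32*N)
w(x) = 2*x/(-2 + x) (w(x) = (2*x)/(-2 + x) = 2*x/(-2 + x))
G = -1472 (G = -32*46 = -1472)
w(h) + G = 2*58/(-2 + 58) - 1472 = 2*58/56 - 1472 = 2*58*(1/56) - 1472 = 29/14 - 1472 = -20579/14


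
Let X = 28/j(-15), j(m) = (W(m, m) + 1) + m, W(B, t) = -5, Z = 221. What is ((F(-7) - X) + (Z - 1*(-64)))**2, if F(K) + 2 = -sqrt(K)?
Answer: 29211498/361 - 10810*I*sqrt(7)/19 ≈ 80918.0 - 1505.3*I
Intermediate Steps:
F(K) = -2 - sqrt(K)
j(m) = -4 + m (j(m) = (-5 + 1) + m = -4 + m)
X = -28/19 (X = 28/(-4 - 15) = 28/(-19) = 28*(-1/19) = -28/19 ≈ -1.4737)
((F(-7) - X) + (Z - 1*(-64)))**2 = (((-2 - sqrt(-7)) - 1*(-28/19)) + (221 - 1*(-64)))**2 = (((-2 - I*sqrt(7)) + 28/19) + (221 + 64))**2 = (((-2 - I*sqrt(7)) + 28/19) + 285)**2 = ((-10/19 - I*sqrt(7)) + 285)**2 = (5405/19 - I*sqrt(7))**2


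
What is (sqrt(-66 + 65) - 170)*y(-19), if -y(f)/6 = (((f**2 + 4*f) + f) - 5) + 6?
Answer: 272340 - 1602*I ≈ 2.7234e+5 - 1602.0*I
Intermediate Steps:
y(f) = -6 - 30*f - 6*f**2 (y(f) = -6*((((f**2 + 4*f) + f) - 5) + 6) = -6*(((f**2 + 5*f) - 5) + 6) = -6*((-5 + f**2 + 5*f) + 6) = -6*(1 + f**2 + 5*f) = -6 - 30*f - 6*f**2)
(sqrt(-66 + 65) - 170)*y(-19) = (sqrt(-66 + 65) - 170)*(-6 - 30*(-19) - 6*(-19)**2) = (sqrt(-1) - 170)*(-6 + 570 - 6*361) = (I - 170)*(-6 + 570 - 2166) = (-170 + I)*(-1602) = 272340 - 1602*I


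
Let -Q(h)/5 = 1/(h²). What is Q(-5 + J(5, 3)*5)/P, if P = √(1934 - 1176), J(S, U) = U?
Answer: -√758/15160 ≈ -0.0018161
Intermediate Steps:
P = √758 ≈ 27.532
Q(h) = -5/h²
Q(-5 + J(5, 3)*5)/P = (-5/(-5 + 3*5)²)/(√758) = (-5/(-5 + 15)²)*(√758/758) = (-5/10²)*(√758/758) = (-5*1/100)*(√758/758) = -√758/15160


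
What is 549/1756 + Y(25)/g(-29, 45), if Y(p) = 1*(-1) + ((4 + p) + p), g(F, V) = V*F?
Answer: 623377/2291580 ≈ 0.27203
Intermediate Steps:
g(F, V) = F*V
Y(p) = 3 + 2*p (Y(p) = -1 + (4 + 2*p) = 3 + 2*p)
549/1756 + Y(25)/g(-29, 45) = 549/1756 + (3 + 2*25)/((-29*45)) = 549*(1/1756) + (3 + 50)/(-1305) = 549/1756 + 53*(-1/1305) = 549/1756 - 53/1305 = 623377/2291580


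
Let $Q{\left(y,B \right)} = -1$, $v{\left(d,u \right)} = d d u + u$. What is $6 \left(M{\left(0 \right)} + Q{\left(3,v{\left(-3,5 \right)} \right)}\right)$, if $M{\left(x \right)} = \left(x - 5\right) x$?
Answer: $-6$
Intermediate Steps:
$v{\left(d,u \right)} = u + u d^{2}$ ($v{\left(d,u \right)} = d^{2} u + u = u d^{2} + u = u + u d^{2}$)
$M{\left(x \right)} = x \left(-5 + x\right)$ ($M{\left(x \right)} = \left(-5 + x\right) x = x \left(-5 + x\right)$)
$6 \left(M{\left(0 \right)} + Q{\left(3,v{\left(-3,5 \right)} \right)}\right) = 6 \left(0 \left(-5 + 0\right) - 1\right) = 6 \left(0 \left(-5\right) - 1\right) = 6 \left(0 - 1\right) = 6 \left(-1\right) = -6$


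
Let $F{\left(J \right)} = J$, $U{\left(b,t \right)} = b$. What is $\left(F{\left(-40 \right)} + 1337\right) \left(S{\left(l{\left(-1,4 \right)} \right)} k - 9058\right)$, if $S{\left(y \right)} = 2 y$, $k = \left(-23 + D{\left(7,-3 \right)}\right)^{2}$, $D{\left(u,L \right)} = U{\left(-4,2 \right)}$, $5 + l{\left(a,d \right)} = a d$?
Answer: $-28767460$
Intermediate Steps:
$l{\left(a,d \right)} = -5 + a d$
$D{\left(u,L \right)} = -4$
$k = 729$ ($k = \left(-23 - 4\right)^{2} = \left(-27\right)^{2} = 729$)
$\left(F{\left(-40 \right)} + 1337\right) \left(S{\left(l{\left(-1,4 \right)} \right)} k - 9058\right) = \left(-40 + 1337\right) \left(2 \left(-5 - 4\right) 729 - 9058\right) = 1297 \left(2 \left(-5 - 4\right) 729 - 9058\right) = 1297 \left(2 \left(-9\right) 729 - 9058\right) = 1297 \left(\left(-18\right) 729 - 9058\right) = 1297 \left(-13122 - 9058\right) = 1297 \left(-22180\right) = -28767460$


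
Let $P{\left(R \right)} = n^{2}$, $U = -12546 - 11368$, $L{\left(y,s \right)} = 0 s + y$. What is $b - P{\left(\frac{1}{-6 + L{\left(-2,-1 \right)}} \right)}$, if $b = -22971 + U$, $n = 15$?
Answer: $-47110$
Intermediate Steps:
$L{\left(y,s \right)} = y$ ($L{\left(y,s \right)} = 0 + y = y$)
$U = -23914$ ($U = -12546 - 11368 = -23914$)
$P{\left(R \right)} = 225$ ($P{\left(R \right)} = 15^{2} = 225$)
$b = -46885$ ($b = -22971 - 23914 = -46885$)
$b - P{\left(\frac{1}{-6 + L{\left(-2,-1 \right)}} \right)} = -46885 - 225 = -47110$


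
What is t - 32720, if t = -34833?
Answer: -67553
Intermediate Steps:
t - 32720 = -34833 - 32720 = -67553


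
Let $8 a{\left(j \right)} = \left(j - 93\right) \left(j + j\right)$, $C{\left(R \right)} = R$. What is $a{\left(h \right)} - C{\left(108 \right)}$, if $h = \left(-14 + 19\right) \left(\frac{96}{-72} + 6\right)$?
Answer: $- \frac{9259}{18} \approx -514.39$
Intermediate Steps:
$h = \frac{70}{3}$ ($h = 5 \left(96 \left(- \frac{1}{72}\right) + 6\right) = 5 \left(- \frac{4}{3} + 6\right) = 5 \cdot \frac{14}{3} = \frac{70}{3} \approx 23.333$)
$a{\left(j \right)} = \frac{j \left(-93 + j\right)}{4}$ ($a{\left(j \right)} = \frac{\left(j - 93\right) \left(j + j\right)}{8} = \frac{\left(-93 + j\right) 2 j}{8} = \frac{2 j \left(-93 + j\right)}{8} = \frac{j \left(-93 + j\right)}{4}$)
$a{\left(h \right)} - C{\left(108 \right)} = \frac{1}{4} \cdot \frac{70}{3} \left(-93 + \frac{70}{3}\right) - 108 = \frac{1}{4} \cdot \frac{70}{3} \left(- \frac{209}{3}\right) - 108 = - \frac{7315}{18} - 108 = - \frac{9259}{18}$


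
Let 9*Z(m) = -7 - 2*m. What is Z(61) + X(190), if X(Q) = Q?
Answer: 527/3 ≈ 175.67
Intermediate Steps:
Z(m) = -7/9 - 2*m/9 (Z(m) = (-7 - 2*m)/9 = -7/9 - 2*m/9)
Z(61) + X(190) = (-7/9 - 2/9*61) + 190 = (-7/9 - 122/9) + 190 = -43/3 + 190 = 527/3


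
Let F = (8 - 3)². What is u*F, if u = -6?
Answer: -150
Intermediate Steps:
F = 25 (F = 5² = 25)
u*F = -6*25 = -150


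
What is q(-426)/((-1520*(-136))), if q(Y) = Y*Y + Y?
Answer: 1065/1216 ≈ 0.87582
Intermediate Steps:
q(Y) = Y + Y² (q(Y) = Y² + Y = Y + Y²)
q(-426)/((-1520*(-136))) = (-426*(1 - 426))/((-1520*(-136))) = -426*(-425)/206720 = 181050*(1/206720) = 1065/1216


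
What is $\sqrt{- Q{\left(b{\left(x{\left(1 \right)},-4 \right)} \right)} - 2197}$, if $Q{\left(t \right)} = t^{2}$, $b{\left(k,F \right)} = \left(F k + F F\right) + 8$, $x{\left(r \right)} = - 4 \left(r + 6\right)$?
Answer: $i \sqrt{20693} \approx 143.85 i$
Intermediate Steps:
$x{\left(r \right)} = -24 - 4 r$ ($x{\left(r \right)} = - 4 \left(6 + r\right) = -24 - 4 r$)
$b{\left(k,F \right)} = 8 + F^{2} + F k$ ($b{\left(k,F \right)} = \left(F k + F^{2}\right) + 8 = \left(F^{2} + F k\right) + 8 = 8 + F^{2} + F k$)
$\sqrt{- Q{\left(b{\left(x{\left(1 \right)},-4 \right)} \right)} - 2197} = \sqrt{- \left(8 + \left(-4\right)^{2} - 4 \left(-24 - 4\right)\right)^{2} - 2197} = \sqrt{- \left(8 + 16 - 4 \left(-24 - 4\right)\right)^{2} - 2197} = \sqrt{- \left(8 + 16 - -112\right)^{2} - 2197} = \sqrt{- \left(8 + 16 + 112\right)^{2} - 2197} = \sqrt{- 136^{2} - 2197} = \sqrt{\left(-1\right) 18496 - 2197} = \sqrt{-18496 - 2197} = \sqrt{-20693} = i \sqrt{20693}$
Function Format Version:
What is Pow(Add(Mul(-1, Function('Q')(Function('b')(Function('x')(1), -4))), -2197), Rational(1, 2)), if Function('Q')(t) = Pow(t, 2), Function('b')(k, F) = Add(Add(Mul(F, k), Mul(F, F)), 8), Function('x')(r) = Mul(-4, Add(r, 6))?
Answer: Mul(I, Pow(20693, Rational(1, 2))) ≈ Mul(143.85, I)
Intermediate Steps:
Function('x')(r) = Add(-24, Mul(-4, r)) (Function('x')(r) = Mul(-4, Add(6, r)) = Add(-24, Mul(-4, r)))
Function('b')(k, F) = Add(8, Pow(F, 2), Mul(F, k)) (Function('b')(k, F) = Add(Add(Mul(F, k), Pow(F, 2)), 8) = Add(Add(Pow(F, 2), Mul(F, k)), 8) = Add(8, Pow(F, 2), Mul(F, k)))
Pow(Add(Mul(-1, Function('Q')(Function('b')(Function('x')(1), -4))), -2197), Rational(1, 2)) = Pow(Add(Mul(-1, Pow(Add(8, Pow(-4, 2), Mul(-4, Add(-24, Mul(-4, 1)))), 2)), -2197), Rational(1, 2)) = Pow(Add(Mul(-1, Pow(Add(8, 16, Mul(-4, Add(-24, -4))), 2)), -2197), Rational(1, 2)) = Pow(Add(Mul(-1, Pow(Add(8, 16, Mul(-4, -28)), 2)), -2197), Rational(1, 2)) = Pow(Add(Mul(-1, Pow(Add(8, 16, 112), 2)), -2197), Rational(1, 2)) = Pow(Add(Mul(-1, Pow(136, 2)), -2197), Rational(1, 2)) = Pow(Add(Mul(-1, 18496), -2197), Rational(1, 2)) = Pow(Add(-18496, -2197), Rational(1, 2)) = Pow(-20693, Rational(1, 2)) = Mul(I, Pow(20693, Rational(1, 2)))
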